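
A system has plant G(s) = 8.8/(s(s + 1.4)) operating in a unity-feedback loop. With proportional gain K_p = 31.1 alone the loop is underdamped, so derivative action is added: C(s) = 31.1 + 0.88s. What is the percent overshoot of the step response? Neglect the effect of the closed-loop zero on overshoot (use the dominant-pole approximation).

Forward path: (31.1 + 0.88s)·8.8/(s(s+1.4)). The closed-loop characteristic equation is s² + (1.4 + 8.8·0.88)s + 8.8·31.1 = 0.
That is s² + 9.144s + 273.7 = 0, so ω_n = 16.54 rad/s and ζ = 9.144/(2·16.54) = 0.2764.
%OS = 100·exp(−πζ/√(1−ζ²)) = 40.5%.

40.5%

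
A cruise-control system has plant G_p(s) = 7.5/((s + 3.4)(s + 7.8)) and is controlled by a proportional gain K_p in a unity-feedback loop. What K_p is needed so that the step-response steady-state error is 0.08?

For a type-0 loop with proportional control, e_ss = 1/(1 + K_p·G_p(0)).
G_p(0) = 0.2828. Require 1/(1 + K_p·0.2828) = 0.08, so 1 + 0.2828·K_p = 12.5.
K_p = (12.5 − 1)/0.2828 = 40.7.

K_p = 40.7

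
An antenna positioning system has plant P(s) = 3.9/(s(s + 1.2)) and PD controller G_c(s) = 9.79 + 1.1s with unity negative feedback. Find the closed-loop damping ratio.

ζ = 0.444

Forward path: (9.79 + 1.1s)·3.9/(s(s+1.2)). The closed-loop characteristic equation is s² + (1.2 + 3.9·1.1)s + 3.9·9.79 = 0.
That is s² + 5.49s + 38.18 = 0, so ω_n = 6.179 rad/s and ζ = 5.49/(2·6.179) = 0.4442.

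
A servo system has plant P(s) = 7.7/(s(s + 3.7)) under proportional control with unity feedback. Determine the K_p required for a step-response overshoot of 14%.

From %OS = 100·exp(−πζ/√(1−ζ²)) = 14%, ζ = −ln(0.14)/√(π²+ln²(0.14)) = 0.5305.
Characteristic equation s² + 3.7s + 7.7K_p = 0 gives ζ = 3.7/(2√(7.7K_p)).
Setting ζ = 0.5305: √(7.7K_p) = 3.7/(2·0.5305) = 3.487, so K_p = 12.16/7.7 = 1.58.

K_p = 1.58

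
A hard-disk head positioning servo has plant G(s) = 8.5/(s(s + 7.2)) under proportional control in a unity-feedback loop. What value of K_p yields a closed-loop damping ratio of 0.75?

K_p = 2.71

Closed-loop characteristic equation: s² + 7.2s + K_p·8.5 = 0.
So ω_n = √(8.5K_p) and 2ζω_n = 7.2, giving ζ = 7.2/(2√(8.5K_p)).
Setting ζ = 0.75: √(8.5K_p) = 7.2/(2·0.75) = 4.8, so K_p = 23.04/8.5 = 2.71.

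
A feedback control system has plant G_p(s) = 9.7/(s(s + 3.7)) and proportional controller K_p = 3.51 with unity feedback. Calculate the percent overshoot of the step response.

The closed-loop denominator s² + 3.7s + 34.05 gives ω_n = √34.05 = 5.835 and ζ = 3.7/(2ω_n) = 0.3171.
%OS = 100·exp(−πζ/√(1−ζ²)) = 100·exp(−π·0.3171/√0.8995) = 35%.

35%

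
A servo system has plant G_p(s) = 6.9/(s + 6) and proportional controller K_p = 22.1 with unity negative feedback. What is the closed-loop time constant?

Closed-loop transfer function: T(s) = K_p·G_p(s)/(1 + K_p·G_p(s)) = 152.5/(s + 6 + 152.5) = 152.5/(s + 158.5).
Time constant τ = 1/158.5 = 0.00631 s.

τ = 0.00631 s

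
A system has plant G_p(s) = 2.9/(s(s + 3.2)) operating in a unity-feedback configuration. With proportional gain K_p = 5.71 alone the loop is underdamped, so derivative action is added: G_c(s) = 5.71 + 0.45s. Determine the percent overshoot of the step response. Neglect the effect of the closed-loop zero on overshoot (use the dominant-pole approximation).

12.4%

Forward path: (5.71 + 0.45s)·2.9/(s(s+3.2)). The closed-loop characteristic equation is s² + (3.2 + 2.9·0.45)s + 2.9·5.71 = 0.
That is s² + 4.505s + 16.56 = 0, so ω_n = 4.069 rad/s and ζ = 4.505/(2·4.069) = 0.5535.
%OS = 100·exp(−πζ/√(1−ζ²)) = 12.4%.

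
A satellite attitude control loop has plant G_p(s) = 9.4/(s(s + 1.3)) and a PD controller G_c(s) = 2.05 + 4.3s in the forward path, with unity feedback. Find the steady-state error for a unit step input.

0

The open loop G_c(s)G_p(s) has a pole at the origin (type 1), so the static position error constant is infinite and e_ss = 1/(1+∞) = 0.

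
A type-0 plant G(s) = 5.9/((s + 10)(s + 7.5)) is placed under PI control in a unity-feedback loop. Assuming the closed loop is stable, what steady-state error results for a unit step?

The PI controller's integrator makes the forward path type 1, so e_ss to a step is zero.

0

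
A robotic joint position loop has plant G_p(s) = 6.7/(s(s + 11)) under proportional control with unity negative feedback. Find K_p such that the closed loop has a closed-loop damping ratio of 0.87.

K_p = 5.97

Closed-loop characteristic equation: s² + 11s + K_p·6.7 = 0.
So ω_n = √(6.7K_p) and 2ζω_n = 11, giving ζ = 11/(2√(6.7K_p)).
Setting ζ = 0.87: √(6.7K_p) = 11/(2·0.87) = 6.322, so K_p = 39.97/6.7 = 5.97.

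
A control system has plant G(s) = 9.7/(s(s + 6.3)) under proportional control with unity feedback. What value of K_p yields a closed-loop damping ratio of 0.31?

Closed-loop characteristic equation: s² + 6.3s + K_p·9.7 = 0.
So ω_n = √(9.7K_p) and 2ζω_n = 6.3, giving ζ = 6.3/(2√(9.7K_p)).
Setting ζ = 0.31: √(9.7K_p) = 6.3/(2·0.31) = 10.16, so K_p = 103.3/9.7 = 10.6.

K_p = 10.6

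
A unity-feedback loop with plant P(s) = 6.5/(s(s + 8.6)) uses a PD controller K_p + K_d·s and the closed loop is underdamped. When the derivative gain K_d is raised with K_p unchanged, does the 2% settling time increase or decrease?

Characteristic equation s² + (8.6 + 6.5K_d)s + 6.5K_p = 0: raising K_d increases ζω_n = (8.6+6.5K_d)/2 while the loop stays underdamped, so T_s ≈ 4/(ζω_n) decreases.

decrease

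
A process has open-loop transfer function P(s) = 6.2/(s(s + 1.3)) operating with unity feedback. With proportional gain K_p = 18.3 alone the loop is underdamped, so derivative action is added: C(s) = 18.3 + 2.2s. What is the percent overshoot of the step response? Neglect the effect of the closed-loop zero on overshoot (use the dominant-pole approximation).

Forward path: (18.3 + 2.2s)·6.2/(s(s+1.3)). The closed-loop characteristic equation is s² + (1.3 + 6.2·2.2)s + 6.2·18.3 = 0.
That is s² + 14.94s + 113.5 = 0, so ω_n = 10.65 rad/s and ζ = 14.94/(2·10.65) = 0.7013.
%OS = 100·exp(−πζ/√(1−ζ²)) = 4.55%.

4.55%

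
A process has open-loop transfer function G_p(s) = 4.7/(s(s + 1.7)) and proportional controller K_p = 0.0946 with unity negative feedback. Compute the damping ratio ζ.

ζ = 1.27

The closed-loop denominator is s(s+1.7) + 0.0946·4.7 = s² + 1.7s + 0.4446.
So ω_n² = 0.4446 ⇒ ω_n = 0.6668 rad/s, and ζ = 1.7/(2ω_n) = 1.27.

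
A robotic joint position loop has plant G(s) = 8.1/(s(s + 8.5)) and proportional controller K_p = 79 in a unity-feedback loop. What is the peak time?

Closed-loop characteristic equation: s² + 8.5s + 639.9 = 0, so ω_n = 25.3 rad/s and ζ = 8.5/(2·25.3) = 0.168.
Damped frequency ω_d = ω_n√(1−ζ²) = 24.94 rad/s, so peak time T_p = π/ω_d = 0.126 s.

T_p = 0.126 s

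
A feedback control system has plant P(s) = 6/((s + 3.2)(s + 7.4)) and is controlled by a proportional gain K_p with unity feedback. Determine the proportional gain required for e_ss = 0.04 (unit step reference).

For a type-0 loop with proportional control, e_ss = 1/(1 + K_p·P(0)).
P(0) = 0.2534. Require 1/(1 + K_p·0.2534) = 0.04, so 1 + 0.2534·K_p = 25.
K_p = (25 − 1)/0.2534 = 94.7.

K_p = 94.7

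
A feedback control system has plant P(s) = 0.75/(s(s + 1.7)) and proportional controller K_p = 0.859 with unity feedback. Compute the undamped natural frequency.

With unity feedback the closed-loop characteristic equation is s² + 1.7s + 0.859·0.75 = s² + 1.7s + 0.6442 = 0.
So ω_n² = 0.6442 ⇒ ω_n = 0.8027 rad/s, and ζ = 1.7/(2ω_n) = 1.06.

ω_n = 0.803 rad/s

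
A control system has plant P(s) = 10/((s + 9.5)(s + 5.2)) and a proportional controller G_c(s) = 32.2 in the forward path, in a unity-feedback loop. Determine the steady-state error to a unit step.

0.133

The loop is type 0. Static position error constant K_pos = G_c(0)·P(0) = 32.2·0.2024 = 6.518.
Steady-state error to a unit step: e_ss = 1/(1+K_pos) = 1/7.518 = 0.133.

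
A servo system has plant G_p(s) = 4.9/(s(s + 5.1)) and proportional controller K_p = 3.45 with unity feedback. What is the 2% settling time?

From 1 + K_pG_p(s) = 0: s² + 5.1s + 16.91 = 0 ⇒ ω_n = 4.112, ζ = 0.6202.
2% settling time T_s ≈ 4/(ζω_n) = 4/2.55 = 1.57 s.

T_s ≈ 1.57 s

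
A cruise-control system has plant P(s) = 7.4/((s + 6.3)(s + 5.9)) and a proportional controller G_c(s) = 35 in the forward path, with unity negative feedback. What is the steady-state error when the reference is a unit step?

0.126

The loop is type 0. Static position error constant K_pos = G_c(0)·P(0) = 35·0.1991 = 6.968.
Steady-state error to a unit step: e_ss = 1/(1+K_pos) = 1/7.968 = 0.126.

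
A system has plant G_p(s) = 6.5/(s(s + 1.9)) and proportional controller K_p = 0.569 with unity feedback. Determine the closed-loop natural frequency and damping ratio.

ω_n = 1.92 rad/s, ζ = 0.494

1 + K_p·G_p(s) = 0 gives s² + 1.9s + 3.698 = 0.
So ω_n² = 3.698 ⇒ ω_n = 1.923 rad/s, and ζ = 1.9/(2ω_n) = 0.494.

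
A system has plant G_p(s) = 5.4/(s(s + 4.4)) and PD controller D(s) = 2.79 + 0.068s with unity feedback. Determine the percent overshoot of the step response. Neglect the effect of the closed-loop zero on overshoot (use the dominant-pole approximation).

8.68%

Forward path: (2.79 + 0.068s)·5.4/(s(s+4.4)). The closed-loop characteristic equation is s² + (4.4 + 5.4·0.068)s + 5.4·2.79 = 0.
That is s² + 4.767s + 15.07 = 0, so ω_n = 3.881 rad/s and ζ = 4.767/(2·3.881) = 0.6141.
%OS = 100·exp(−πζ/√(1−ζ²)) = 8.68%.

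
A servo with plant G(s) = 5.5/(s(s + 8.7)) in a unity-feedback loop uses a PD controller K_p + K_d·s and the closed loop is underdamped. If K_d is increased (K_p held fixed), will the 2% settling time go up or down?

decrease

Characteristic equation s² + (8.7 + 5.5K_d)s + 5.5K_p = 0: raising K_d increases ζω_n = (8.7+5.5K_d)/2 while the loop stays underdamped, so T_s ≈ 4/(ζω_n) decreases.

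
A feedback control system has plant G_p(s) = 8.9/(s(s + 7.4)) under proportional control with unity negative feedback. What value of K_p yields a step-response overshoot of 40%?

From %OS = 100·exp(−πζ/√(1−ζ²)) = 40%, ζ = −ln(0.4)/√(π²+ln²(0.4)) = 0.28.
Characteristic equation s² + 7.4s + 8.9K_p = 0 gives ζ = 7.4/(2√(8.9K_p)).
Setting ζ = 0.28: √(8.9K_p) = 7.4/(2·0.28) = 13.21, so K_p = 174.6/8.9 = 19.6.

K_p = 19.6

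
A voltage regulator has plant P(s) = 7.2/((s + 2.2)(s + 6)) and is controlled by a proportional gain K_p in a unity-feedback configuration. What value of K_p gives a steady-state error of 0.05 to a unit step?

K_p = 34.8

Steady-state error for a unit step on this type-0 loop is 1/(1 + K_p·P(0)).
P(0) = 0.5455. Require 1/(1 + K_p·0.5455) = 0.05, so 1 + 0.5455·K_p = 20.
K_p = (20 − 1)/0.5455 = 34.8.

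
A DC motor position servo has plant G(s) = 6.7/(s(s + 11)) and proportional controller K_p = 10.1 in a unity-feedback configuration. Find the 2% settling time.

T_s ≈ 0.727 s

From 1 + K_pG(s) = 0: s² + 11s + 67.67 = 0 ⇒ ω_n = 8.226, ζ = 0.6686.
2% settling time T_s ≈ 4/(ζω_n) = 4/5.5 = 0.727 s.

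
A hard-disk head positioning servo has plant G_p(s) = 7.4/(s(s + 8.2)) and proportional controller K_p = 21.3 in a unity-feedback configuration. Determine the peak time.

T_p = 0.265 s

Closed-loop characteristic equation: s² + 8.2s + 157.6 = 0, so ω_n = 12.55 rad/s and ζ = 8.2/(2·12.55) = 0.3266.
Damped frequency ω_d = ω_n√(1−ζ²) = 11.87 rad/s, so peak time T_p = π/ω_d = 0.265 s.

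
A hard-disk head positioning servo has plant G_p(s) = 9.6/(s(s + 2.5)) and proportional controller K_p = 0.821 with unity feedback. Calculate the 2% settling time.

T_s ≈ 3.2 s

From 1 + K_pG_p(s) = 0: s² + 2.5s + 7.882 = 0 ⇒ ω_n = 2.807, ζ = 0.4452.
2% settling time T_s ≈ 4/(ζω_n) = 4/1.25 = 3.2 s.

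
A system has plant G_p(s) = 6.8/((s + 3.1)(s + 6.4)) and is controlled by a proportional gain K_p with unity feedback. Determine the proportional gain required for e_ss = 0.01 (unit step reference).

K_p = 289

Steady-state error for a unit step on this type-0 loop is 1/(1 + K_p·G_p(0)).
G_p(0) = 0.3427. Require 1/(1 + K_p·0.3427) = 0.01, so 1 + 0.3427·K_p = 100.
K_p = (100 − 1)/0.3427 = 289.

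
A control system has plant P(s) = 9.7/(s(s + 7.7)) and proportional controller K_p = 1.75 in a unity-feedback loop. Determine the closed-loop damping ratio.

1 + K_p·P(s) = 0 gives s² + 7.7s + 16.97 = 0.
Matching s² + 2ζω_n s + ω_n²: ω_n = √16.97 = 4.12 rad/s and 2ζω_n = 7.7, so ζ = 7.7/(2·4.12) = 0.934.

ζ = 0.934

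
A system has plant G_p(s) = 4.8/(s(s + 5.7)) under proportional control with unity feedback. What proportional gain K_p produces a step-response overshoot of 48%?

K_p = 32.7

From %OS = 100·exp(−πζ/√(1−ζ²)) = 48%, ζ = −ln(0.48)/√(π²+ln²(0.48)) = 0.2275.
Characteristic equation s² + 5.7s + 4.8K_p = 0 gives ζ = 5.7/(2√(4.8K_p)).
Setting ζ = 0.2275: √(4.8K_p) = 5.7/(2·0.2275) = 12.53, so K_p = 156.9/4.8 = 32.7.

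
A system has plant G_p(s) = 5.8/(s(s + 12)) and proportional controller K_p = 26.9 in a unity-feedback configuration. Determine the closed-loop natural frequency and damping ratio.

ω_n = 12.5 rad/s, ζ = 0.48

With unity feedback the closed-loop characteristic equation is s² + 12s + 26.9·5.8 = s² + 12s + 156 = 0.
Matching s² + 2ζω_n s + ω_n²: ω_n = √156 = 12.49 rad/s and 2ζω_n = 12, so ζ = 12/(2·12.49) = 0.48.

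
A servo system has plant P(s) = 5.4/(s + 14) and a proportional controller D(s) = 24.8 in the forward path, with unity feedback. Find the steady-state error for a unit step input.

The loop is type 0. Static position error constant K_pos = D(0)·P(0) = 24.8·0.3857 = 9.566.
Steady-state error to a unit step: e_ss = 1/(1+K_pos) = 1/10.57 = 0.0946.

0.0946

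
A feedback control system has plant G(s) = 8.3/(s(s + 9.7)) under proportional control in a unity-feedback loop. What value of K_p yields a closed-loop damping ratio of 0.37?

Closed-loop characteristic equation: s² + 9.7s + K_p·8.3 = 0.
So ω_n = √(8.3K_p) and 2ζω_n = 9.7, giving ζ = 9.7/(2√(8.3K_p)).
Setting ζ = 0.37: √(8.3K_p) = 9.7/(2·0.37) = 13.11, so K_p = 171.8/8.3 = 20.7.

K_p = 20.7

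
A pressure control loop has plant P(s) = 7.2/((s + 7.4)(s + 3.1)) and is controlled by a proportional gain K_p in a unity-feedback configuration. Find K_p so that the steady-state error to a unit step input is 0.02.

Steady-state error for a unit step on this type-0 loop is 1/(1 + K_p·P(0)).
P(0) = 0.3139. Require 1/(1 + K_p·0.3139) = 0.02, so 1 + 0.3139·K_p = 50.
K_p = (50 − 1)/0.3139 = 156.

K_p = 156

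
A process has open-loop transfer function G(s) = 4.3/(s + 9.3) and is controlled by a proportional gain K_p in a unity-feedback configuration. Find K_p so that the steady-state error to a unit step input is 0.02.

K_p = 106

The loop is type 0, so e_ss(step) = 1/(1 + K_pos) with K_pos = K_p·G(0).
G(0) = 0.4624. Require 1/(1 + K_p·0.4624) = 0.02, so 1 + 0.4624·K_p = 50.
K_p = (50 − 1)/0.4624 = 106.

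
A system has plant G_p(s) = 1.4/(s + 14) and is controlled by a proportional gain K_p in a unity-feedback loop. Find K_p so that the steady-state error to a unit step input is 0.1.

K_p = 90

The loop is type 0, so e_ss(step) = 1/(1 + K_pos) with K_pos = K_p·G_p(0).
G_p(0) = 0.1. Require 1/(1 + K_p·0.1) = 0.1, so 1 + 0.1·K_p = 10.
K_p = (10 − 1)/0.1 = 90.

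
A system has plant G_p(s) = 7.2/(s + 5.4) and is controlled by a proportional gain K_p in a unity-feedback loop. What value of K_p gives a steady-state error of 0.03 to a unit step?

K_p = 24.3

Steady-state error for a unit step on this type-0 loop is 1/(1 + K_p·G_p(0)).
G_p(0) = 1.333. Require 1/(1 + K_p·1.333) = 0.03, so 1 + 1.333·K_p = 33.33.
K_p = (33.33 − 1)/1.333 = 24.3.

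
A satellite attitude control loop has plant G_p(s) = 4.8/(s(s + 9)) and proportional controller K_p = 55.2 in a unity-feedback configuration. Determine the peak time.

T_p = 0.201 s

The closed-loop denominator s² + 9s + 265 gives ω_n = √265 = 16.28 and ζ = 9/(2ω_n) = 0.2765.
Damped frequency ω_d = ω_n√(1−ζ²) = 15.64 rad/s, so peak time T_p = π/ω_d = 0.201 s.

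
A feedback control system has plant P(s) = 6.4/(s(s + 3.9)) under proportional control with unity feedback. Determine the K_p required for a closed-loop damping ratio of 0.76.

K_p = 1.03

Closed-loop characteristic equation: s² + 3.9s + K_p·6.4 = 0.
So ω_n = √(6.4K_p) and 2ζω_n = 3.9, giving ζ = 3.9/(2√(6.4K_p)).
Setting ζ = 0.76: √(6.4K_p) = 3.9/(2·0.76) = 2.566, so K_p = 6.583/6.4 = 1.03.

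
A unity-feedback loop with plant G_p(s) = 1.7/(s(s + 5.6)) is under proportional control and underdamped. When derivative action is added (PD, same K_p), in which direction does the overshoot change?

The derivative term adds K·K_d to the s-coefficient of the characteristic equation, raising 2ζω_n while ω_n is unchanged; ζ increases, so overshoot decreases.

decrease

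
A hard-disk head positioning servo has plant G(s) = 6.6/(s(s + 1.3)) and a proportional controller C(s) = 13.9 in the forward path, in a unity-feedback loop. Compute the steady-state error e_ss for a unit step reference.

The open loop C(s)G(s) has a pole at the origin (type 1), so the static position error constant is infinite and e_ss = 1/(1+∞) = 0.

0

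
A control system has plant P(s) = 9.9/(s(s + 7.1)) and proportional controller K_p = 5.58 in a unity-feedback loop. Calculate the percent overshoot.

18.1%

From 1 + K_pP(s) = 0: s² + 7.1s + 55.24 = 0 ⇒ ω_n = 7.432, ζ = 0.4776.
%OS = 100·exp(−πζ/√(1−ζ²)) = 100·exp(−π·0.4776/√0.7719) = 18.1%.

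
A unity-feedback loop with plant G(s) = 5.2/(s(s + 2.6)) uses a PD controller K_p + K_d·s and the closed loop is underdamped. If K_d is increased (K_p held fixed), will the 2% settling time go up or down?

decrease

Characteristic equation s² + (2.6 + 5.2K_d)s + 5.2K_p = 0: raising K_d increases ζω_n = (2.6+5.2K_d)/2 while the loop stays underdamped, so T_s ≈ 4/(ζω_n) decreases.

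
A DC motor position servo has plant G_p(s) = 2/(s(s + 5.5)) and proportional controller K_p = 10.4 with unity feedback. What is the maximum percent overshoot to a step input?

9.31%

From 1 + K_pG_p(s) = 0: s² + 5.5s + 20.8 = 0 ⇒ ω_n = 4.561, ζ = 0.603.
%OS = 100·exp(−πζ/√(1−ζ²)) = 100·exp(−π·0.603/√0.6364) = 9.31%.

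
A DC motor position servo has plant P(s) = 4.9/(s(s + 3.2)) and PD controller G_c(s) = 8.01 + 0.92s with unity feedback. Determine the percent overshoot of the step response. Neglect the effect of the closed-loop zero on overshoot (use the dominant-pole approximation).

Forward path: (8.01 + 0.92s)·4.9/(s(s+3.2)). The closed-loop characteristic equation is s² + (3.2 + 4.9·0.92)s + 4.9·8.01 = 0.
That is s² + 7.708s + 39.25 = 0, so ω_n = 6.265 rad/s and ζ = 7.708/(2·6.265) = 0.6152.
%OS = 100·exp(−πζ/√(1−ζ²)) = 8.62%.

8.62%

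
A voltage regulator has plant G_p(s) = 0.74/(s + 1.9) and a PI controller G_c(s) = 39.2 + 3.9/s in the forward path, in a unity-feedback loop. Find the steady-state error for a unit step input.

The open loop G_c(s)G_p(s) has a pole at the origin (type 1), so the static position error constant is infinite and e_ss = 1/(1+∞) = 0.

0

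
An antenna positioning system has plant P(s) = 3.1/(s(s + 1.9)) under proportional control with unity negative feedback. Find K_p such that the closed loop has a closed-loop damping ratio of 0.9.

Closed-loop characteristic equation: s² + 1.9s + K_p·3.1 = 0.
So ω_n = √(3.1K_p) and 2ζω_n = 1.9, giving ζ = 1.9/(2√(3.1K_p)).
Setting ζ = 0.9: √(3.1K_p) = 1.9/(2·0.9) = 1.056, so K_p = 1.114/3.1 = 0.359.

K_p = 0.359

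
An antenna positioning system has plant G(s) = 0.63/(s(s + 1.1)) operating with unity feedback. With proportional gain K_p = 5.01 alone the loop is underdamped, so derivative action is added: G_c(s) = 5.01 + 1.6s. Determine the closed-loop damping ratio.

Forward path: (5.01 + 1.6s)·0.63/(s(s+1.1)). The closed-loop characteristic equation is s² + (1.1 + 0.63·1.6)s + 0.63·5.01 = 0.
That is s² + 2.108s + 3.156 = 0, so ω_n = 1.777 rad/s and ζ = 2.108/(2·1.777) = 0.5933.

ζ = 0.593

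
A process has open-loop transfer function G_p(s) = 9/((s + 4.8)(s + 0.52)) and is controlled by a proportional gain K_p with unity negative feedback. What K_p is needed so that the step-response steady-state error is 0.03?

K_p = 8.97

Steady-state error for a unit step on this type-0 loop is 1/(1 + K_p·G_p(0)).
G_p(0) = 3.606. Require 1/(1 + K_p·3.606) = 0.03, so 1 + 3.606·K_p = 33.33.
K_p = (33.33 − 1)/3.606 = 8.97.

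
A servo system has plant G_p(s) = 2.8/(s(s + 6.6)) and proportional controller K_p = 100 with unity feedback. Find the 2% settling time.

T_s ≈ 1.21 s

The closed-loop denominator s² + 6.6s + 280 gives ω_n = √280 = 16.73 and ζ = 6.6/(2ω_n) = 0.1972.
2% settling time T_s ≈ 4/(ζω_n) = 4/3.3 = 1.21 s.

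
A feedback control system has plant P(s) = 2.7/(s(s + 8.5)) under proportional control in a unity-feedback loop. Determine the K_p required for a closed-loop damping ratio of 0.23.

K_p = 126

Closed-loop characteristic equation: s² + 8.5s + K_p·2.7 = 0.
So ω_n = √(2.7K_p) and 2ζω_n = 8.5, giving ζ = 8.5/(2√(2.7K_p)).
Setting ζ = 0.23: √(2.7K_p) = 8.5/(2·0.23) = 18.48, so K_p = 341.4/2.7 = 126.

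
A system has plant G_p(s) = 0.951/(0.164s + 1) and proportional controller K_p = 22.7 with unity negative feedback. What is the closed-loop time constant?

Closed loop: T(s) = K_p·G_p/(1+K_p·G_p) = 21.59/(0.164s + 1 + 21.59), with pole at s = −(1 + 21.59)/0.164 = −137.7.
Closed-loop time constant τ = 1/137.7 = 0.00726 s.

τ = 0.00726 s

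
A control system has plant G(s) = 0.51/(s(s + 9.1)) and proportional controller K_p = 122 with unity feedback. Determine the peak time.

The closed-loop denominator s² + 9.1s + 62.22 gives ω_n = √62.22 = 7.888 and ζ = 9.1/(2ω_n) = 0.5768.
Damped frequency ω_d = ω_n√(1−ζ²) = 6.443 rad/s, so peak time T_p = π/ω_d = 0.488 s.

T_p = 0.488 s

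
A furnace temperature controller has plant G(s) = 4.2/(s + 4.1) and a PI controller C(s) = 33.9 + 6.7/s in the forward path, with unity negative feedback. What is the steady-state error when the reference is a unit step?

0

The open loop C(s)G(s) has a pole at the origin (type 1), so the static position error constant is infinite and e_ss = 1/(1+∞) = 0.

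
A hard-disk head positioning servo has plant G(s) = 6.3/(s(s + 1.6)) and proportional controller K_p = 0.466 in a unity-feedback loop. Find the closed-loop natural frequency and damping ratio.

The closed-loop denominator is s(s+1.6) + 0.466·6.3 = s² + 1.6s + 2.936.
So ω_n² = 2.936 ⇒ ω_n = 1.713 rad/s, and ζ = 1.6/(2ω_n) = 0.467.

ω_n = 1.71 rad/s, ζ = 0.467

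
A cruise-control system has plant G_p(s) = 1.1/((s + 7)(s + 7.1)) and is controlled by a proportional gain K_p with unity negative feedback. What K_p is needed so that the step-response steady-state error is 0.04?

K_p = 1080

The loop is type 0, so e_ss(step) = 1/(1 + K_pos) with K_pos = K_p·G_p(0).
G_p(0) = 0.02213. Require 1/(1 + K_p·0.02213) = 0.04, so 1 + 0.02213·K_p = 25.
K_p = (25 − 1)/0.02213 = 1080.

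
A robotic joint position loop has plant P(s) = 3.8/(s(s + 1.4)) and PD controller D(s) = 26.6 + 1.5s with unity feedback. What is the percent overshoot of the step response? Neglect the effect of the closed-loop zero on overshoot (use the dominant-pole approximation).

30.6%

Forward path: (26.6 + 1.5s)·3.8/(s(s+1.4)). The closed-loop characteristic equation is s² + (1.4 + 3.8·1.5)s + 3.8·26.6 = 0.
That is s² + 7.1s + 101.1 = 0, so ω_n = 10.05 rad/s and ζ = 7.1/(2·10.05) = 0.3531.
%OS = 100·exp(−πζ/√(1−ζ²)) = 30.6%.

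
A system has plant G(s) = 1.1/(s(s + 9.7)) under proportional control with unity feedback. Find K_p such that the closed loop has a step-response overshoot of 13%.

K_p = 72.1

From %OS = 100·exp(−πζ/√(1−ζ²)) = 13%, ζ = −ln(0.13)/√(π²+ln²(0.13)) = 0.5446.
Characteristic equation s² + 9.7s + 1.1K_p = 0 gives ζ = 9.7/(2√(1.1K_p)).
Setting ζ = 0.5446: √(1.1K_p) = 9.7/(2·0.5446) = 8.905, so K_p = 79.3/1.1 = 72.1.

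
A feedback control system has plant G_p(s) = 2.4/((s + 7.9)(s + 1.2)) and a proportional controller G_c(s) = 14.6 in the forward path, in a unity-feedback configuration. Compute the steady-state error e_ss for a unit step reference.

The loop is type 0. Static position error constant K_pos = G_c(0)·G_p(0) = 14.6·0.2532 = 3.696.
Steady-state error to a unit step: e_ss = 1/(1+K_pos) = 1/4.696 = 0.213.

0.213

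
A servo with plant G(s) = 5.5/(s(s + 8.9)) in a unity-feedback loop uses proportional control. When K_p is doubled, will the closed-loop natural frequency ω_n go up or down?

increase

ω_n = √(5.5·K_p), which grows with K_p.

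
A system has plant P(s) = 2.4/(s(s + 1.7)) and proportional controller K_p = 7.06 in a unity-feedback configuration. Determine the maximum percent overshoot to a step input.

51.5%

The closed-loop denominator s² + 1.7s + 16.94 gives ω_n = √16.94 = 4.116 and ζ = 1.7/(2ω_n) = 0.2065.
%OS = 100·exp(−πζ/√(1−ζ²)) = 100·exp(−π·0.2065/√0.9574) = 51.5%.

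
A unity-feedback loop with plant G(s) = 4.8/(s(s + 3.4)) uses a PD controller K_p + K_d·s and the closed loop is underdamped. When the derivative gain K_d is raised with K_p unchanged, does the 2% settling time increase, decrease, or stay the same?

decrease

Characteristic equation s² + (3.4 + 4.8K_d)s + 4.8K_p = 0: raising K_d increases ζω_n = (3.4+4.8K_d)/2 while the loop stays underdamped, so T_s ≈ 4/(ζω_n) decreases.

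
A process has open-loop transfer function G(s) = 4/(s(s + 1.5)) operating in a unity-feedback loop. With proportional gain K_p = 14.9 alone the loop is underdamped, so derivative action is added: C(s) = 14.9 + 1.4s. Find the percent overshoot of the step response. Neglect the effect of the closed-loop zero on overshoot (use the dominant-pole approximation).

19.7%

Forward path: (14.9 + 1.4s)·4/(s(s+1.5)). The closed-loop characteristic equation is s² + (1.5 + 4·1.4)s + 4·14.9 = 0.
That is s² + 7.1s + 59.6 = 0, so ω_n = 7.72 rad/s and ζ = 7.1/(2·7.72) = 0.4598.
%OS = 100·exp(−πζ/√(1−ζ²)) = 19.7%.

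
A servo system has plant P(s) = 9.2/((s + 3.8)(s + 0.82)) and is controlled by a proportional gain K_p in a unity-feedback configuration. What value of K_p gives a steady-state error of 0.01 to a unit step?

K_p = 33.5

Steady-state error for a unit step on this type-0 loop is 1/(1 + K_p·P(0)).
P(0) = 2.953. Require 1/(1 + K_p·2.953) = 0.01, so 1 + 2.953·K_p = 100.
K_p = (100 − 1)/2.953 = 33.5.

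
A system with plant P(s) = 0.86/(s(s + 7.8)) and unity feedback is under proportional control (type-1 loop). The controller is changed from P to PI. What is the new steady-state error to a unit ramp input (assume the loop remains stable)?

0

The integrator raises the loop to type 2, so K_v → ∞ and e_ss to a ramp is zero.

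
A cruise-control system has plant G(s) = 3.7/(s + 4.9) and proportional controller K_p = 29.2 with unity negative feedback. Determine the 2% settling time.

Closed-loop transfer function: T(s) = K_p·G(s)/(1 + K_p·G(s)) = 108/(s + 4.9 + 108) = 108/(s + 112.9).
Time constant τ = 1/112.9 = 0.008854 s, so the 2% settling time is about 4τ = 0.0354 s.

T_s ≈ 0.0354 s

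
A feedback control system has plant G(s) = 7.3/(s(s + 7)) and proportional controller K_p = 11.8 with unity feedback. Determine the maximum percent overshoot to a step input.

27.8%

Closed-loop characteristic equation: s² + 7s + 86.14 = 0, so ω_n = 9.281 rad/s and ζ = 7/(2·9.281) = 0.3771.
%OS = 100·exp(−πζ/√(1−ζ²)) = 100·exp(−π·0.3771/√0.8578) = 27.8%.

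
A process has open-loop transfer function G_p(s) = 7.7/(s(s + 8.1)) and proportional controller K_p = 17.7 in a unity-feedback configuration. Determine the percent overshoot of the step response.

31.3%

The closed-loop denominator s² + 8.1s + 136.3 gives ω_n = √136.3 = 11.67 and ζ = 8.1/(2ω_n) = 0.3469.
%OS = 100·exp(−πζ/√(1−ζ²)) = 100·exp(−π·0.3469/√0.8797) = 31.3%.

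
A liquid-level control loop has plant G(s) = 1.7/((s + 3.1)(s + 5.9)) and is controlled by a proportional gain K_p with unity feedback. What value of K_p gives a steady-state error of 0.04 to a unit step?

For a type-0 loop with proportional control, e_ss = 1/(1 + K_p·G(0)).
G(0) = 0.09295. Require 1/(1 + K_p·0.09295) = 0.04, so 1 + 0.09295·K_p = 25.
K_p = (25 − 1)/0.09295 = 258.

K_p = 258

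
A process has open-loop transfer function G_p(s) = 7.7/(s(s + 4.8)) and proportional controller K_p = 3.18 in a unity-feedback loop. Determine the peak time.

T_p = 0.726 s

The closed-loop denominator s² + 4.8s + 24.49 gives ω_n = √24.49 = 4.948 and ζ = 4.8/(2ω_n) = 0.485.
Damped frequency ω_d = ω_n√(1−ζ²) = 4.327 rad/s, so peak time T_p = π/ω_d = 0.726 s.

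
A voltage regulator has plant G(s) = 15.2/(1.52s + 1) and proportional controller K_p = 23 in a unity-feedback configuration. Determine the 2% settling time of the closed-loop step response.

Closed loop: T(s) = K_p·G/(1+K_p·G) = 349.6/(1.52s + 1 + 349.6), with pole at s = −(1 + 349.6)/1.52 = −230.7.
τ = 1/230.7 = 0.004335 s, so 2% settling time ≈ 4τ = 0.0173 s.

T_s ≈ 0.0173 s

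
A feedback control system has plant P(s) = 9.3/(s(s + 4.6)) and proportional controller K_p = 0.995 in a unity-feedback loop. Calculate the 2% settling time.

From 1 + K_pP(s) = 0: s² + 4.6s + 9.254 = 0 ⇒ ω_n = 3.042, ζ = 0.7561.
2% settling time T_s ≈ 4/(ζω_n) = 4/2.3 = 1.74 s.

T_s ≈ 1.74 s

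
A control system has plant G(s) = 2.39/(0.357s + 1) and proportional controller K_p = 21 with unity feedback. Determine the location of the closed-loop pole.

Closed loop: T(s) = K_p·G/(1+K_p·G) = 50.19/(0.357s + 1 + 50.19), with pole at s = −(1 + 50.19)/0.357 = −143.4.

s = -143.4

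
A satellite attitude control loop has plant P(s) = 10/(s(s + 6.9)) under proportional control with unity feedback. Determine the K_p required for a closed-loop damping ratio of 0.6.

Closed-loop characteristic equation: s² + 6.9s + K_p·10 = 0.
So ω_n = √(10K_p) and 2ζω_n = 6.9, giving ζ = 6.9/(2√(10K_p)).
Setting ζ = 0.6: √(10K_p) = 6.9/(2·0.6) = 5.75, so K_p = 33.06/10 = 3.31.

K_p = 3.31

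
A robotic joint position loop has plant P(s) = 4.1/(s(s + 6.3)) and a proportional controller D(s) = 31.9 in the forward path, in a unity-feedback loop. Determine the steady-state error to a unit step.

The open loop D(s)P(s) has a pole at the origin (type 1), so the static position error constant is infinite and e_ss = 1/(1+∞) = 0.

0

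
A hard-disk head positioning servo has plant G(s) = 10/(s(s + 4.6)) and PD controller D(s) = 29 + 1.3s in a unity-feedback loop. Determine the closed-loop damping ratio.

ζ = 0.517

Forward path: (29 + 1.3s)·10/(s(s+4.6)). The closed-loop characteristic equation is s² + (4.6 + 10·1.3)s + 10·29 = 0.
That is s² + 17.6s + 290 = 0, so ω_n = 17.03 rad/s and ζ = 17.6/(2·17.03) = 0.5168.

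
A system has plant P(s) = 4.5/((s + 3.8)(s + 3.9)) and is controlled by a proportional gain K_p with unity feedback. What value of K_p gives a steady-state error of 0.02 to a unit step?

For a type-0 loop with proportional control, e_ss = 1/(1 + K_p·P(0)).
P(0) = 0.3036. Require 1/(1 + K_p·0.3036) = 0.02, so 1 + 0.3036·K_p = 50.
K_p = (50 − 1)/0.3036 = 161.

K_p = 161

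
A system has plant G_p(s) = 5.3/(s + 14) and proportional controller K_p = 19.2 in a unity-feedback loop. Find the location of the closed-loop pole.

Closed-loop transfer function: T(s) = K_p·G_p(s)/(1 + K_p·G_p(s)) = 101.8/(s + 14 + 101.8) = 101.8/(s + 115.8).
The closed-loop pole is at s = −115.8.

s = -115.8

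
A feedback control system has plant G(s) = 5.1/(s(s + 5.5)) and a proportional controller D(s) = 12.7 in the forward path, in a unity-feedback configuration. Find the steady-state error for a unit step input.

0

The open loop D(s)G(s) has a pole at the origin (type 1), so the static position error constant is infinite and e_ss = 1/(1+∞) = 0.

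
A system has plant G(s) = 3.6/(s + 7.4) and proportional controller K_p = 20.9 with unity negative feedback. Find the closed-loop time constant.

Closed-loop transfer function: T(s) = K_p·G(s)/(1 + K_p·G(s)) = 75.24/(s + 7.4 + 75.24) = 75.24/(s + 82.64).
Time constant τ = 1/82.64 = 0.0121 s.

τ = 0.0121 s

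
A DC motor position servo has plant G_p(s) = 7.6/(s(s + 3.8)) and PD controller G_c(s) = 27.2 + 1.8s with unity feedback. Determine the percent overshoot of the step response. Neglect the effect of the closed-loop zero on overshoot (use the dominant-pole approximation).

9.03%

Forward path: (27.2 + 1.8s)·7.6/(s(s+3.8)). The closed-loop characteristic equation is s² + (3.8 + 7.6·1.8)s + 7.6·27.2 = 0.
That is s² + 17.48s + 206.7 = 0, so ω_n = 14.38 rad/s and ζ = 17.48/(2·14.38) = 0.6079.
%OS = 100·exp(−πζ/√(1−ζ²)) = 9.03%.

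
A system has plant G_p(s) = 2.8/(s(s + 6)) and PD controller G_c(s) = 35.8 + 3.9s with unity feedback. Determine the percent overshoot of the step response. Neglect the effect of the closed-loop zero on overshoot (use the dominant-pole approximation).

0.699%

Forward path: (35.8 + 3.9s)·2.8/(s(s+6)). The closed-loop characteristic equation is s² + (6 + 2.8·3.9)s + 2.8·35.8 = 0.
That is s² + 16.92s + 100.2 = 0, so ω_n = 10.01 rad/s and ζ = 16.92/(2·10.01) = 0.845.
%OS = 100·exp(−πζ/√(1−ζ²)) = 0.699%.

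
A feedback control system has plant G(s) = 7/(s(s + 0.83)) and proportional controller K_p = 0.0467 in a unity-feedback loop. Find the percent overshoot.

3.63%

Closed-loop characteristic equation: s² + 0.83s + 0.3269 = 0, so ω_n = 0.5718 rad/s and ζ = 0.83/(2·0.5718) = 0.7258.
%OS = 100·exp(−πζ/√(1−ζ²)) = 100·exp(−π·0.7258/√0.4732) = 3.63%.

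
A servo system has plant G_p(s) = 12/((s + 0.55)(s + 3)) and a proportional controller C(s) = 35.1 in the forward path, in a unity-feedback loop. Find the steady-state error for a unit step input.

The loop is type 0. Static position error constant K_pos = C(0)·G_p(0) = 35.1·7.273 = 255.3.
Steady-state error to a unit step: e_ss = 1/(1+K_pos) = 1/256.3 = 0.0039.

0.0039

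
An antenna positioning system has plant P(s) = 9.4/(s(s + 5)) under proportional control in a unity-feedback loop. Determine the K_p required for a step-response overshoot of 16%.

K_p = 2.62

From %OS = 100·exp(−πζ/√(1−ζ²)) = 16%, ζ = −ln(0.16)/√(π²+ln²(0.16)) = 0.5039.
Characteristic equation s² + 5s + 9.4K_p = 0 gives ζ = 5/(2√(9.4K_p)).
Setting ζ = 0.5039: √(9.4K_p) = 5/(2·0.5039) = 4.962, so K_p = 24.62/9.4 = 2.62.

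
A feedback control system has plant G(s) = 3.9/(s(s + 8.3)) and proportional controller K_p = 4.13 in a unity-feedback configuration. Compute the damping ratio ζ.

The closed-loop denominator is s(s+8.3) + 4.13·3.9 = s² + 8.3s + 16.11.
So ω_n² = 16.11 ⇒ ω_n = 4.013 rad/s, and ζ = 8.3/(2ω_n) = 1.03.

ζ = 1.03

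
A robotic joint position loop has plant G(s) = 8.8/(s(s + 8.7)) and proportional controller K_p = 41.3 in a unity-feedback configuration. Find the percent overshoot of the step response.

Closed-loop characteristic equation: s² + 8.7s + 363.4 = 0, so ω_n = 19.06 rad/s and ζ = 8.7/(2·19.06) = 0.2282.
%OS = 100·exp(−πζ/√(1−ζ²)) = 100·exp(−π·0.2282/√0.9479) = 47.9%.

47.9%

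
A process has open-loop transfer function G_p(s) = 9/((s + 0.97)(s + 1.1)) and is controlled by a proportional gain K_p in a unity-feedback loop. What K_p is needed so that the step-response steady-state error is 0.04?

K_p = 2.85

Steady-state error for a unit step on this type-0 loop is 1/(1 + K_p·G_p(0)).
G_p(0) = 8.435. Require 1/(1 + K_p·8.435) = 0.04, so 1 + 8.435·K_p = 25.
K_p = (25 − 1)/8.435 = 2.85.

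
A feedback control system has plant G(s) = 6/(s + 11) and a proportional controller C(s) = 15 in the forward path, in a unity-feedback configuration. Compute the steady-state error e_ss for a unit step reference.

0.109

The loop is type 0. Static position error constant K_pos = C(0)·G(0) = 15·0.5455 = 8.182.
Steady-state error to a unit step: e_ss = 1/(1+K_pos) = 1/9.182 = 0.109.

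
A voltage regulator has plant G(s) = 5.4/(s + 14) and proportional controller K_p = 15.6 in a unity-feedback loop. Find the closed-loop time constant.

τ = 0.0102 s

Closed-loop transfer function: T(s) = K_p·G(s)/(1 + K_p·G(s)) = 84.24/(s + 14 + 84.24) = 84.24/(s + 98.24).
Time constant τ = 1/98.24 = 0.0102 s.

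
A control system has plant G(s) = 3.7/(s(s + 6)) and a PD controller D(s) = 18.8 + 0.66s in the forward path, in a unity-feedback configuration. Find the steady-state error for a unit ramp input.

0.0863

The loop has one pole at the origin (type 1). Velocity error constant K_v = lim_{s→0} s·D(s)G(s) = 18.8·3.7/6 = 11.59.
Steady-state error to a unit ramp: e_ss = 1/K_v = 0.0863.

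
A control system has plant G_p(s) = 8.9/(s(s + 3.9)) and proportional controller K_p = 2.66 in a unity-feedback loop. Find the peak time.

T_p = 0.705 s

Closed-loop characteristic equation: s² + 3.9s + 23.67 = 0, so ω_n = 4.866 rad/s and ζ = 3.9/(2·4.866) = 0.4008.
Damped frequency ω_d = ω_n√(1−ζ²) = 4.458 rad/s, so peak time T_p = π/ω_d = 0.705 s.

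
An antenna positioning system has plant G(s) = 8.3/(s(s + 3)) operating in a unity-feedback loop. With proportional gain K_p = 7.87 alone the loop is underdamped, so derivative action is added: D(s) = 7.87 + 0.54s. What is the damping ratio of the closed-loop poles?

ζ = 0.463

Forward path: (7.87 + 0.54s)·8.3/(s(s+3)). The closed-loop characteristic equation is s² + (3 + 8.3·0.54)s + 8.3·7.87 = 0.
That is s² + 7.482s + 65.32 = 0, so ω_n = 8.082 rad/s and ζ = 7.482/(2·8.082) = 0.4629.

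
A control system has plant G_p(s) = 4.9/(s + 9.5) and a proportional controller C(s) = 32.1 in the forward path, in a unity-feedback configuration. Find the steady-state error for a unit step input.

0.057

The loop is type 0. Static position error constant K_pos = C(0)·G_p(0) = 32.1·0.5158 = 16.56.
Steady-state error to a unit step: e_ss = 1/(1+K_pos) = 1/17.56 = 0.057.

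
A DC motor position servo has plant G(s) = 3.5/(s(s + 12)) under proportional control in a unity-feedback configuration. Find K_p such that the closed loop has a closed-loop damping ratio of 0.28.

K_p = 131

Closed-loop characteristic equation: s² + 12s + K_p·3.5 = 0.
So ω_n = √(3.5K_p) and 2ζω_n = 12, giving ζ = 12/(2√(3.5K_p)).
Setting ζ = 0.28: √(3.5K_p) = 12/(2·0.28) = 21.43, so K_p = 459.2/3.5 = 131.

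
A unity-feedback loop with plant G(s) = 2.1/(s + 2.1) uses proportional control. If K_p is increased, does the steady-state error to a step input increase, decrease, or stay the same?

e_ss = 1/(1 + K_p·G(0)); a larger K_p raises the denominator, so e_ss decreases.

decrease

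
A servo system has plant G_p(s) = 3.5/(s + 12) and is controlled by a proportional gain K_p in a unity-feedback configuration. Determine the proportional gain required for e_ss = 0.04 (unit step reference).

The loop is type 0, so e_ss(step) = 1/(1 + K_pos) with K_pos = K_p·G_p(0).
G_p(0) = 0.2917. Require 1/(1 + K_p·0.2917) = 0.04, so 1 + 0.2917·K_p = 25.
K_p = (25 − 1)/0.2917 = 82.3.

K_p = 82.3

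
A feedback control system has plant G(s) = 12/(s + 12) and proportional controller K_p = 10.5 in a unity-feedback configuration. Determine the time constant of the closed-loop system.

τ = 0.00725 s

Closed-loop transfer function: T(s) = K_p·G(s)/(1 + K_p·G(s)) = 126/(s + 12 + 126) = 126/(s + 138).
Time constant τ = 1/138 = 0.00725 s.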